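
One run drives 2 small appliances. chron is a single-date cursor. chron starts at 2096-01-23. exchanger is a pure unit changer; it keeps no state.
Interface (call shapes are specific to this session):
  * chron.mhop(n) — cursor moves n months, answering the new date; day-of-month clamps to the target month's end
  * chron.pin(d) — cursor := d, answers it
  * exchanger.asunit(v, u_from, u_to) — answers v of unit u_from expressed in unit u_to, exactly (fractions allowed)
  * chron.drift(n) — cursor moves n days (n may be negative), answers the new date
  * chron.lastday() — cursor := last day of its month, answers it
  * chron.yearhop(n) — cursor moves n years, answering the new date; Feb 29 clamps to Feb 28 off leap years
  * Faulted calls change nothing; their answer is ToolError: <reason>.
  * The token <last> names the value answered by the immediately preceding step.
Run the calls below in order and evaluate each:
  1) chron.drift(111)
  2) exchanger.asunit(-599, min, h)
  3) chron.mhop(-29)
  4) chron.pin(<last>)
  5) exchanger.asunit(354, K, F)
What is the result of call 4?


Do: drift[n: 111]
See: 2096-05-13
Do: asunit[v: -599; u_from: min; u_to: h]
See: -599/60
Do: mhop[n: -29]
See: 2093-12-13
Do: pin[d: <last>]
See: 2093-12-13
Do: asunit[v: 354; u_from: K; u_to: F]
See: 17753/100

Answer: 2093-12-13


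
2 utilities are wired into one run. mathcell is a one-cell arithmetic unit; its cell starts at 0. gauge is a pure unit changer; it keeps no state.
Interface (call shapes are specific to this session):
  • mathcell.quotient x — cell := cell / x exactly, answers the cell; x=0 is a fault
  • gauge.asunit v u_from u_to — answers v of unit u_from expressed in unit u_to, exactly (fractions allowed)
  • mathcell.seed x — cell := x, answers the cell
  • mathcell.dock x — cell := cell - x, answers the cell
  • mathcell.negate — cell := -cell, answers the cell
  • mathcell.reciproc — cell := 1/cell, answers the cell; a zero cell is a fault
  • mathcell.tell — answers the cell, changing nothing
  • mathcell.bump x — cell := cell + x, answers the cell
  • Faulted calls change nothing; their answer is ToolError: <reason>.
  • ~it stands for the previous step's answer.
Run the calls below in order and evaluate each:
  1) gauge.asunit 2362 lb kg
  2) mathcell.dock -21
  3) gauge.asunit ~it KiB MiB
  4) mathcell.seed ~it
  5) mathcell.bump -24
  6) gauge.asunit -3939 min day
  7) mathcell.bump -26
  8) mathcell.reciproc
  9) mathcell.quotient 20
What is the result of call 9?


Act: gauge.asunit[v→2362; u_from→lb; u_to→kg]
Obs: 53569258897/50000000
Act: mathcell.dock[x→-21]
Obs: 21
Act: gauge.asunit[v→~it; u_from→KiB; u_to→MiB]
Obs: 21/1024
Act: mathcell.seed[x→~it]
Obs: 21/1024
Act: mathcell.bump[x→-24]
Obs: -24555/1024
Act: gauge.asunit[v→-3939; u_from→min; u_to→day]
Obs: -1313/480
Act: mathcell.bump[x→-26]
Obs: -51179/1024
Act: mathcell.reciproc[]
Obs: -1024/51179
Act: mathcell.quotient[x→20]
Obs: -256/255895

Answer: -256/255895


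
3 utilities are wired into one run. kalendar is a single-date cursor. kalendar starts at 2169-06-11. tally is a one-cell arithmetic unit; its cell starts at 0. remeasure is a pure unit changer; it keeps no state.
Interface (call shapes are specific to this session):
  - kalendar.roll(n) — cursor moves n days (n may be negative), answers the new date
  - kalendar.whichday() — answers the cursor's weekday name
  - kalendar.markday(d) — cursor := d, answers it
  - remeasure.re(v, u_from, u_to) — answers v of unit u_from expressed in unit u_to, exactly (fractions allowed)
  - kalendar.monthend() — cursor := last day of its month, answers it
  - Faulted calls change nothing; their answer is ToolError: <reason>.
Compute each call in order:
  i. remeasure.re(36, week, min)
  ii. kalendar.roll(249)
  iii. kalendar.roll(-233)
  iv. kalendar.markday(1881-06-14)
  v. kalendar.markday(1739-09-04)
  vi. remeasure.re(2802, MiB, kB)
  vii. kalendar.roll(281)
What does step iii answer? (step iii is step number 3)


> remeasure.re 36 week min
= 362880
> kalendar.roll 249
= 2170-02-15
> kalendar.roll -233
= 2169-06-27
> kalendar.markday 1881-06-14
= 1881-06-14
> kalendar.markday 1739-09-04
= 1739-09-04
> remeasure.re 2802 MiB kB
= 367263744/125
> kalendar.roll 281
= 1740-06-11

Answer: 2169-06-27


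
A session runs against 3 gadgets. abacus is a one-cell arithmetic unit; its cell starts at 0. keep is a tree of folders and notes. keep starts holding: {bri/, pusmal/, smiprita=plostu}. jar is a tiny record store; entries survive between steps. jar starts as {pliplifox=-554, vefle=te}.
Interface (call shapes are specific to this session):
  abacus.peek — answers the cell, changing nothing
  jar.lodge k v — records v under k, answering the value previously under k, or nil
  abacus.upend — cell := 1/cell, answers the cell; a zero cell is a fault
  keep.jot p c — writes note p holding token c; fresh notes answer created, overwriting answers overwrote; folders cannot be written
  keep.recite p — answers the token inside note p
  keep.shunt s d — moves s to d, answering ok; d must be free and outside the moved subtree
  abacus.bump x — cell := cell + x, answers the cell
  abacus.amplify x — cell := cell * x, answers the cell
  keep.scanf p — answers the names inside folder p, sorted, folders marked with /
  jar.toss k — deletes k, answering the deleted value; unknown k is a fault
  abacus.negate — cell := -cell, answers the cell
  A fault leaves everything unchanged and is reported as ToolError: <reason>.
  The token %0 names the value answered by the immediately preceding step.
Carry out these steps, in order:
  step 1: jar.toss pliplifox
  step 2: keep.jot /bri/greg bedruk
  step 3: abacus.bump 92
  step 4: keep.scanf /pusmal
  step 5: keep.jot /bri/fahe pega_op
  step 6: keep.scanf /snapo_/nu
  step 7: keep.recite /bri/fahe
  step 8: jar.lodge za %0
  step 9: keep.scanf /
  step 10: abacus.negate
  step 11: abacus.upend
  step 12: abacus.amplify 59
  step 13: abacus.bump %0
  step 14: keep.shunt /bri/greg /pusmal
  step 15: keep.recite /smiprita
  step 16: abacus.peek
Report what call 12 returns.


Answer: -59/92

Derivation:
Do: jar.toss[pliplifox]
See: -554
Do: keep.jot[/bri/greg; bedruk]
See: created
Do: abacus.bump[92]
See: 92
Do: keep.scanf[/pusmal]
See: []
Do: keep.jot[/bri/fahe; pega_op]
See: created
Do: keep.scanf[/snapo_/nu]
See: ToolError: not found
Do: keep.recite[/bri/fahe]
See: pega_op
Do: jar.lodge[za; %0]
See: nil
Do: keep.scanf[/]
See: [bri/, pusmal/, smiprita]
Do: abacus.negate[]
See: -92
Do: abacus.upend[]
See: -1/92
Do: abacus.amplify[59]
See: -59/92
Do: abacus.bump[%0]
See: -59/46
Do: keep.shunt[/bri/greg; /pusmal]
See: ToolError: exists
Do: keep.recite[/smiprita]
See: plostu
Do: abacus.peek[]
See: -59/46


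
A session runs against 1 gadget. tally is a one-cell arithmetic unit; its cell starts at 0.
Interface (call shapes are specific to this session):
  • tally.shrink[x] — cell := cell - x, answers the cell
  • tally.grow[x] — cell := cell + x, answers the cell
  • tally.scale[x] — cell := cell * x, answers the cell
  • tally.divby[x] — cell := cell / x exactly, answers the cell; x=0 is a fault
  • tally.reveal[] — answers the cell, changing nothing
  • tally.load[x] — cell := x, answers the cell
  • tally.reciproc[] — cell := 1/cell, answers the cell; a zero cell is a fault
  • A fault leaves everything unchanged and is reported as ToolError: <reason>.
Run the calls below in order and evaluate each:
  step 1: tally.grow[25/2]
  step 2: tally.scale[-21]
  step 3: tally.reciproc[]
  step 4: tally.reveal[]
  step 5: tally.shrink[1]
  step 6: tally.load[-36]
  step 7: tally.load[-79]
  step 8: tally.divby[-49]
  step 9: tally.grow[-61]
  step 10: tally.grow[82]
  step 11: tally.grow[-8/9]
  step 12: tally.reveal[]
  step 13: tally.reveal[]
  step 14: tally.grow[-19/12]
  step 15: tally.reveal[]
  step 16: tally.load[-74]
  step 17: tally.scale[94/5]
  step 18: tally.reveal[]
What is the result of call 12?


Act: grow[x=25/2]
Obs: 25/2
Act: scale[x=-21]
Obs: -525/2
Act: reciproc[]
Obs: -2/525
Act: reveal[]
Obs: -2/525
Act: shrink[x=1]
Obs: -527/525
Act: load[x=-36]
Obs: -36
Act: load[x=-79]
Obs: -79
Act: divby[x=-49]
Obs: 79/49
Act: grow[x=-61]
Obs: -2910/49
Act: grow[x=82]
Obs: 1108/49
Act: grow[x=-8/9]
Obs: 9580/441
Act: reveal[]
Obs: 9580/441
Act: reveal[]
Obs: 9580/441
Act: grow[x=-19/12]
Obs: 35527/1764
Act: reveal[]
Obs: 35527/1764
Act: load[x=-74]
Obs: -74
Act: scale[x=94/5]
Obs: -6956/5
Act: reveal[]
Obs: -6956/5

Answer: 9580/441


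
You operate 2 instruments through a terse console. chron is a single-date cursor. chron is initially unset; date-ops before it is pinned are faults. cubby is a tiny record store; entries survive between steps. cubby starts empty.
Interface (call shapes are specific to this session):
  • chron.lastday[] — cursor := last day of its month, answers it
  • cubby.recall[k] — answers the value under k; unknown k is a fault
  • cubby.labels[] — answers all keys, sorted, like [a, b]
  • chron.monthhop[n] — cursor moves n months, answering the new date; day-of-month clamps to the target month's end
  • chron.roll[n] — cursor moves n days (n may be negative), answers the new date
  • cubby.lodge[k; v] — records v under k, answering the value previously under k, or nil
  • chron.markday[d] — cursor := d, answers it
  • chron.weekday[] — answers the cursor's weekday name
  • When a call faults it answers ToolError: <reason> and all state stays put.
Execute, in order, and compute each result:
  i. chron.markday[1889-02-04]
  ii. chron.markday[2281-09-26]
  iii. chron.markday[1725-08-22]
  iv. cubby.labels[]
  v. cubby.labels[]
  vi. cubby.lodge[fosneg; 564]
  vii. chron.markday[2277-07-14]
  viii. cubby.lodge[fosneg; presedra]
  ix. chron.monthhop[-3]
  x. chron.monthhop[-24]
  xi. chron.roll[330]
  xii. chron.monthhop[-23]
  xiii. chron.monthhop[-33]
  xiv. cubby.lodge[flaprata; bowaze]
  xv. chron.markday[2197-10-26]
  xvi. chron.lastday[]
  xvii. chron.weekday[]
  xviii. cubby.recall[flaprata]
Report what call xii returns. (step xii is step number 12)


// markday(1889-02-04) ~> 1889-02-04
// markday(2281-09-26) ~> 2281-09-26
// markday(1725-08-22) ~> 1725-08-22
// labels() ~> []
// labels() ~> []
// lodge(fosneg, 564) ~> nil
// markday(2277-07-14) ~> 2277-07-14
// lodge(fosneg, presedra) ~> 564
// monthhop(-3) ~> 2277-04-14
// monthhop(-24) ~> 2275-04-14
// roll(330) ~> 2276-03-09
// monthhop(-23) ~> 2274-04-09
// monthhop(-33) ~> 2271-07-09
// lodge(flaprata, bowaze) ~> nil
// markday(2197-10-26) ~> 2197-10-26
// lastday() ~> 2197-10-31
// weekday() ~> Tuesday
// recall(flaprata) ~> bowaze

Answer: 2274-04-09


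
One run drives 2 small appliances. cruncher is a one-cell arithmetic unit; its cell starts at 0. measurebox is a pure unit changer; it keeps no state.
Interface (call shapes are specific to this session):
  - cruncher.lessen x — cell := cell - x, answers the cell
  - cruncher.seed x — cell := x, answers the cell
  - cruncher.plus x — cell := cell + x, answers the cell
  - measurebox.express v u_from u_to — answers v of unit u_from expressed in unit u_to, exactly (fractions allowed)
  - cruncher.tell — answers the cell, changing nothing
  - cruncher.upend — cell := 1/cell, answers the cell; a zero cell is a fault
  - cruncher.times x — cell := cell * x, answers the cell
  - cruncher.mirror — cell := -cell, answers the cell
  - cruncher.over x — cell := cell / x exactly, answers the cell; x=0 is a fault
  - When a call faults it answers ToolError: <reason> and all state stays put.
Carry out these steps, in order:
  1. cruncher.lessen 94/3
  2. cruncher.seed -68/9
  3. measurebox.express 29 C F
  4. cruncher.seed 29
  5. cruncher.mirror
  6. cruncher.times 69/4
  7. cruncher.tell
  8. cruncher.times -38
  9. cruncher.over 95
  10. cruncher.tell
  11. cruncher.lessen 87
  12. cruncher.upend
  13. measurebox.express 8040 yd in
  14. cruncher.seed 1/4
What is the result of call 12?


·→ cruncher.lessen(94/3)
·← -94/3
·→ cruncher.seed(-68/9)
·← -68/9
·→ measurebox.express(29, C, F)
·← 421/5
·→ cruncher.seed(29)
·← 29
·→ cruncher.mirror()
·← -29
·→ cruncher.times(69/4)
·← -2001/4
·→ cruncher.tell()
·← -2001/4
·→ cruncher.times(-38)
·← 38019/2
·→ cruncher.over(95)
·← 2001/10
·→ cruncher.tell()
·← 2001/10
·→ cruncher.lessen(87)
·← 1131/10
·→ cruncher.upend()
·← 10/1131
·→ measurebox.express(8040, yd, in)
·← 289440
·→ cruncher.seed(1/4)
·← 1/4

Answer: 10/1131


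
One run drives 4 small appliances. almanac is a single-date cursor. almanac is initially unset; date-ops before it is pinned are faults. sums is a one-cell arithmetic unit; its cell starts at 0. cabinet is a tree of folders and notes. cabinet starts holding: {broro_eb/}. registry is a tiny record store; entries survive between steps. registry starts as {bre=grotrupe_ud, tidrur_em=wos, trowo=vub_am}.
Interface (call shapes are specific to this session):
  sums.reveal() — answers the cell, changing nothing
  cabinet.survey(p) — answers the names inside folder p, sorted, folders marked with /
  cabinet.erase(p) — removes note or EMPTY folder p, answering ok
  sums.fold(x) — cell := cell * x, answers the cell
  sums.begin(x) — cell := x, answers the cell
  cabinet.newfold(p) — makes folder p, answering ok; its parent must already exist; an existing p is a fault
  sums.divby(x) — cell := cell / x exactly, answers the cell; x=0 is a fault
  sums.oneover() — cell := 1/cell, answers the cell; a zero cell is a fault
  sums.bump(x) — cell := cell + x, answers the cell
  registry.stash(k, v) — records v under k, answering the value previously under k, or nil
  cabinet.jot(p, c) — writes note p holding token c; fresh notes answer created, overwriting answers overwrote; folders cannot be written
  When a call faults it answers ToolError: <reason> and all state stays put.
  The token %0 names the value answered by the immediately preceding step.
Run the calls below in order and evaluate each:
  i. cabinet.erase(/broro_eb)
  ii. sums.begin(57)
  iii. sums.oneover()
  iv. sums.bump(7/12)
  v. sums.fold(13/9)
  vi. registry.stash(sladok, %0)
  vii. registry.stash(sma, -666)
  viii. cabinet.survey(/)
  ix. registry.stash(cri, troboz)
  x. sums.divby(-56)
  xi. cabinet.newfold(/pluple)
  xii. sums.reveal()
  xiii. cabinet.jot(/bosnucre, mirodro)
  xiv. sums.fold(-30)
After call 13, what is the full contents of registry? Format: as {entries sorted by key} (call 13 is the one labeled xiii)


> erase p='/broro_eb'
  ok
> begin x='57'
  57
> oneover
  1/57
> bump x='7/12'
  137/228
> fold x='13/9'
  1781/2052
> stash k='sladok' v='%0'
  nil
> stash k='sma' v='-666'
  nil
> survey p='/'
  []
> stash k='cri' v='troboz'
  nil
> divby x='-56'
  -1781/114912
> newfold p='/pluple'
  ok
> reveal
  -1781/114912
> jot p='/bosnucre' c='mirodro'
  created
> fold x='-30'
  8905/19152

Answer: {bre=grotrupe_ud, cri=troboz, sladok=1781/2052, sma=-666, tidrur_em=wos, trowo=vub_am}


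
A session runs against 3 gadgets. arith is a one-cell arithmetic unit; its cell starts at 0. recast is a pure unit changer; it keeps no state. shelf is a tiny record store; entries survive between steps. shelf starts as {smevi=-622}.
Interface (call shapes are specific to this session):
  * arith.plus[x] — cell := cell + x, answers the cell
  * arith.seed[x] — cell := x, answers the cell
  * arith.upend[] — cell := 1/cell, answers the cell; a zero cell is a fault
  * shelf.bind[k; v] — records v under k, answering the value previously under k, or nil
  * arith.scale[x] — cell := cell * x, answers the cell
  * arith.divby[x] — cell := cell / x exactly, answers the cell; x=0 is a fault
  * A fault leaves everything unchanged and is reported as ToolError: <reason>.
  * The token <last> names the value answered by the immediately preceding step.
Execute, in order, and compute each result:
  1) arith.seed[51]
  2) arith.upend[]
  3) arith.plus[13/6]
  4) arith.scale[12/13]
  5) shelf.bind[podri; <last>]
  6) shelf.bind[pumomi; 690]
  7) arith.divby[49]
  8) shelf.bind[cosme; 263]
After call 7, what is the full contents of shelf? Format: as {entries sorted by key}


Do: arith.seed[x=51]
See: 51
Do: arith.upend[]
See: 1/51
Do: arith.plus[x=13/6]
See: 223/102
Do: arith.scale[x=12/13]
See: 446/221
Do: shelf.bind[k=podri; v=<last>]
See: nil
Do: shelf.bind[k=pumomi; v=690]
See: nil
Do: arith.divby[x=49]
See: 446/10829
Do: shelf.bind[k=cosme; v=263]
See: nil

Answer: {podri=446/221, pumomi=690, smevi=-622}


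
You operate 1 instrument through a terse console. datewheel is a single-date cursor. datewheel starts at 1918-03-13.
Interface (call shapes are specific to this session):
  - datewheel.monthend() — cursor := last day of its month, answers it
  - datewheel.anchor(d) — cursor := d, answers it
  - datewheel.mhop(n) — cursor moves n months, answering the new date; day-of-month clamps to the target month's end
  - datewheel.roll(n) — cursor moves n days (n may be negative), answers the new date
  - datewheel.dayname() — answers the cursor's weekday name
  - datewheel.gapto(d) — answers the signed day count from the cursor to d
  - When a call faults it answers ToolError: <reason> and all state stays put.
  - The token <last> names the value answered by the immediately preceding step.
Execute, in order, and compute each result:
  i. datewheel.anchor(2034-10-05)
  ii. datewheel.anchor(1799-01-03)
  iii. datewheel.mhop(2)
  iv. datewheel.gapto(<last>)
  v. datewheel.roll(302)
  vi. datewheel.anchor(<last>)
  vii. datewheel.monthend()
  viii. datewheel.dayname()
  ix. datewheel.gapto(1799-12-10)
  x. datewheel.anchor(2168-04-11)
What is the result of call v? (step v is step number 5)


~$ anchor d=2034-10-05
= 2034-10-05
~$ anchor d=1799-01-03
= 1799-01-03
~$ mhop n=2
= 1799-03-03
~$ gapto d=<last>
= 0
~$ roll n=302
= 1799-12-30
~$ anchor d=<last>
= 1799-12-30
~$ monthend
= 1799-12-31
~$ dayname
= Tuesday
~$ gapto d=1799-12-10
= -21
~$ anchor d=2168-04-11
= 2168-04-11

Answer: 1799-12-30


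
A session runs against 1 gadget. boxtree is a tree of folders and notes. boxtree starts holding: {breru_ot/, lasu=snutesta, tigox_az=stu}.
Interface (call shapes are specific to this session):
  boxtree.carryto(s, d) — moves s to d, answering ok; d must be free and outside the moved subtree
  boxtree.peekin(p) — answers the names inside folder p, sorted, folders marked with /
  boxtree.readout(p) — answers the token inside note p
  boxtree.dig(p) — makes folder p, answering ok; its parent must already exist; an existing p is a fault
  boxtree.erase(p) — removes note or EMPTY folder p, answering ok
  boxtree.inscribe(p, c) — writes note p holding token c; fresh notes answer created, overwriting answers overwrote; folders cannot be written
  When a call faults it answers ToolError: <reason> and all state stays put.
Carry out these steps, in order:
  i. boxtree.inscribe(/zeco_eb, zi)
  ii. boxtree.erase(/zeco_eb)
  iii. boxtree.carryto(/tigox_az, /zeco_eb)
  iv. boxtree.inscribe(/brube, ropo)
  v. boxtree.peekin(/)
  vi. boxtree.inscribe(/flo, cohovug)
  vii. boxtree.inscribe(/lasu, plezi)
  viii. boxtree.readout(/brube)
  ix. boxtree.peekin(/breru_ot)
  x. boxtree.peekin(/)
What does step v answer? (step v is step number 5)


I try boxtree.inscribe(p→/zeco_eb, c→zi), giving created.
I try boxtree.erase(p→/zeco_eb): ok.
I try boxtree.carryto(s→/tigox_az, d→/zeco_eb), — result: ok.
I use boxtree.inscribe(p→/brube, c→ropo), yielding created.
I run boxtree.peekin(p→/), giving [breru_ot/, brube, lasu, zeco_eb].
I try boxtree.inscribe(p→/flo, c→cohovug), giving created.
Next I call boxtree.inscribe(p→/lasu, c→plezi), and observe overwrote.
I try boxtree.readout(p→/brube), and see ropo.
Now I run boxtree.peekin(p→/breru_ot), giving [].
Using boxtree.peekin(p→/), and see [breru_ot/, brube, flo, lasu, zeco_eb].

Answer: [breru_ot/, brube, lasu, zeco_eb]


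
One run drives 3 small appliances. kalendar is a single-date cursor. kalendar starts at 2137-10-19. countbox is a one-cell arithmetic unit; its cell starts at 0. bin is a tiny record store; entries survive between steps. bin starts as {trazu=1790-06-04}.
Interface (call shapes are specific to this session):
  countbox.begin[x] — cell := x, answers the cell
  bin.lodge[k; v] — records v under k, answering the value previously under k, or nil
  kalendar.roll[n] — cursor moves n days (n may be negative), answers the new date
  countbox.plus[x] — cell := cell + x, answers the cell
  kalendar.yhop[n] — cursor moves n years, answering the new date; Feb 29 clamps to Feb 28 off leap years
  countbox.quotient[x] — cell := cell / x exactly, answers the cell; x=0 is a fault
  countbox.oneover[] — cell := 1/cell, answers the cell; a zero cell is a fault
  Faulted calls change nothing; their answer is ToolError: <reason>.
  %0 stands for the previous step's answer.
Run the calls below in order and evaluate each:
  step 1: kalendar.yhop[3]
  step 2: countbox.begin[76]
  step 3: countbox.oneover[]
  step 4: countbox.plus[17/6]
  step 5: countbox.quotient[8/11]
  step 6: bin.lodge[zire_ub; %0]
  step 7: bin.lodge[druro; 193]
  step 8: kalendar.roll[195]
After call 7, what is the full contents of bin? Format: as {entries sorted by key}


[in] yhop n='3'
  2140-10-19
[in] begin x='76'
  76
[in] oneover
  1/76
[in] plus x='17/6'
  649/228
[in] quotient x='8/11'
  7139/1824
[in] lodge k='zire_ub' v='%0'
  nil
[in] lodge k='druro' v='193'
  nil
[in] roll n='195'
  2141-05-02

Answer: {druro=193, trazu=1790-06-04, zire_ub=7139/1824}


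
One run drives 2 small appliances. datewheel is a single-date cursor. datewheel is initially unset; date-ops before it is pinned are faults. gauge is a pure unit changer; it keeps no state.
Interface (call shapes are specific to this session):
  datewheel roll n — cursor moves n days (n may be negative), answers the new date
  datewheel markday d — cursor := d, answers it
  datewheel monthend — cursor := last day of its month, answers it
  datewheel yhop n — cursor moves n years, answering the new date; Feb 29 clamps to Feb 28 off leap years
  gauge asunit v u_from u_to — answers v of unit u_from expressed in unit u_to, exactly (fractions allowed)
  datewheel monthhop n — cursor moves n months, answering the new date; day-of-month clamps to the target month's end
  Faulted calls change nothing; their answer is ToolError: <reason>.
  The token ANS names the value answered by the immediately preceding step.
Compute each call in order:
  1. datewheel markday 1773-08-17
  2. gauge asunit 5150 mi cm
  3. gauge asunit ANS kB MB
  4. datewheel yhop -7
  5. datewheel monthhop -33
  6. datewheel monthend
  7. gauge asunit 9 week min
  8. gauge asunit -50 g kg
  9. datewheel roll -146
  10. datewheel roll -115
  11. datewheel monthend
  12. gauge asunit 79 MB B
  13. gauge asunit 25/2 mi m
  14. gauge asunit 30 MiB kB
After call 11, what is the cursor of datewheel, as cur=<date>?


Answer: cur=1763-03-31

Derivation:
Act: datewheel markday[d=1773-08-17]
Obs: 1773-08-17
Act: gauge asunit[v=5150; u_from=mi; u_to=cm]
Obs: 828812160
Act: gauge asunit[v=ANS; u_from=kB; u_to=MB]
Obs: 20720304/25
Act: datewheel yhop[n=-7]
Obs: 1766-08-17
Act: datewheel monthhop[n=-33]
Obs: 1763-11-17
Act: datewheel monthend[]
Obs: 1763-11-30
Act: gauge asunit[v=9; u_from=week; u_to=min]
Obs: 90720
Act: gauge asunit[v=-50; u_from=g; u_to=kg]
Obs: -1/20
Act: datewheel roll[n=-146]
Obs: 1763-07-07
Act: datewheel roll[n=-115]
Obs: 1763-03-14
Act: datewheel monthend[]
Obs: 1763-03-31
Act: gauge asunit[v=79; u_from=MB; u_to=B]
Obs: 79000000
Act: gauge asunit[v=25/2; u_from=mi; u_to=m]
Obs: 100584/5
Act: gauge asunit[v=30; u_from=MiB; u_to=kB]
Obs: 786432/25


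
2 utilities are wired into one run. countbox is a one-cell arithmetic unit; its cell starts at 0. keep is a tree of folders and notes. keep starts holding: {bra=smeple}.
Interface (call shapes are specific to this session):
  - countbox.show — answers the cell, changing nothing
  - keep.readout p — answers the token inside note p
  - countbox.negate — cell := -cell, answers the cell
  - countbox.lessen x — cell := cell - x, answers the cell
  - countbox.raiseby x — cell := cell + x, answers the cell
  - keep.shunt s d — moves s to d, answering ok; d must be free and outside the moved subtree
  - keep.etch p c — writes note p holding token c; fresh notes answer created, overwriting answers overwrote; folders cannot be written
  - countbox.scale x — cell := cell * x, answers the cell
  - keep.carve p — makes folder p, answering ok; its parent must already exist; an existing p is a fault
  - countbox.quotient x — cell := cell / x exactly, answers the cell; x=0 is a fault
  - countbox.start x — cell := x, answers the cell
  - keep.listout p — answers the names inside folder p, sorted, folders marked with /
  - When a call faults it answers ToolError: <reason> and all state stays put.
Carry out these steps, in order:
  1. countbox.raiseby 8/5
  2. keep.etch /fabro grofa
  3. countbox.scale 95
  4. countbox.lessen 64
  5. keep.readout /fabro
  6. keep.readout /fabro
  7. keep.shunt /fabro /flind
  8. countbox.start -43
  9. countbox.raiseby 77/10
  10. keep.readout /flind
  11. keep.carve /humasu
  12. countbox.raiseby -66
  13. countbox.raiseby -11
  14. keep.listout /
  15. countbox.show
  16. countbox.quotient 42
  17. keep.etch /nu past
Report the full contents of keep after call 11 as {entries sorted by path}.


Answer: {bra=smeple, flind=grofa, humasu/}

Derivation:
$ countbox.raiseby x→8/5
[out] 8/5
$ keep.etch p→/fabro c→grofa
[out] created
$ countbox.scale x→95
[out] 152
$ countbox.lessen x→64
[out] 88
$ keep.readout p→/fabro
[out] grofa
$ keep.readout p→/fabro
[out] grofa
$ keep.shunt s→/fabro d→/flind
[out] ok
$ countbox.start x→-43
[out] -43
$ countbox.raiseby x→77/10
[out] -353/10
$ keep.readout p→/flind
[out] grofa
$ keep.carve p→/humasu
[out] ok
$ countbox.raiseby x→-66
[out] -1013/10
$ countbox.raiseby x→-11
[out] -1123/10
$ keep.listout p→/
[out] [bra, flind, humasu/]
$ countbox.show
[out] -1123/10
$ countbox.quotient x→42
[out] -1123/420
$ keep.etch p→/nu c→past
[out] created


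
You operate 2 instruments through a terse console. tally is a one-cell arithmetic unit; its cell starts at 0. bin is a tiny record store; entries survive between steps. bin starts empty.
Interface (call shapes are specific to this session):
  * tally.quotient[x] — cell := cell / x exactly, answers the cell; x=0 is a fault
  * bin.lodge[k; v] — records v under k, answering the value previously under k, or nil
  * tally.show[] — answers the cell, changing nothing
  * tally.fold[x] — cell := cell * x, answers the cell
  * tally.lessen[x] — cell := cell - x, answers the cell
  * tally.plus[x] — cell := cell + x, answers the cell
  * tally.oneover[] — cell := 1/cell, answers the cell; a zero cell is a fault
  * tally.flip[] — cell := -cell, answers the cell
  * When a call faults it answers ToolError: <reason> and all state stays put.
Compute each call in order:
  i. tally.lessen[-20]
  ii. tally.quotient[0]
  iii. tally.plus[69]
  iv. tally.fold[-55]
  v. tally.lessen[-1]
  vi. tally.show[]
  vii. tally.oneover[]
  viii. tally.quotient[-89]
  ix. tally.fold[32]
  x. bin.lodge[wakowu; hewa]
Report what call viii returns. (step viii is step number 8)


Step: tally.lessen[-20]
Result: 20
Step: tally.quotient[0]
Result: ToolError: division by zero
Step: tally.plus[69]
Result: 89
Step: tally.fold[-55]
Result: -4895
Step: tally.lessen[-1]
Result: -4894
Step: tally.show[]
Result: -4894
Step: tally.oneover[]
Result: -1/4894
Step: tally.quotient[-89]
Result: 1/435566
Step: tally.fold[32]
Result: 16/217783
Step: bin.lodge[wakowu; hewa]
Result: nil

Answer: 1/435566


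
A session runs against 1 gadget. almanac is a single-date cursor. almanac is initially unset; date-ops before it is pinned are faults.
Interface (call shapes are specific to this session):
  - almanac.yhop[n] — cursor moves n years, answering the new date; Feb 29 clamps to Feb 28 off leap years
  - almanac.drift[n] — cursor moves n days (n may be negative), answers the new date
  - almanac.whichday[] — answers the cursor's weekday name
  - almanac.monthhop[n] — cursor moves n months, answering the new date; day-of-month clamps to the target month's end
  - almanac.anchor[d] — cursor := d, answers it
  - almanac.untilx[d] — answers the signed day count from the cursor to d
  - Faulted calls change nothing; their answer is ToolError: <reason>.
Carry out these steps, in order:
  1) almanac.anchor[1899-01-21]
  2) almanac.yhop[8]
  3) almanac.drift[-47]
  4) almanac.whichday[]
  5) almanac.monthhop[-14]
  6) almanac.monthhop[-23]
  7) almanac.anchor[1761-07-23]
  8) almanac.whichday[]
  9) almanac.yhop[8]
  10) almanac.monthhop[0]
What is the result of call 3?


CALL anchor[d→1899-01-21]
RET  1899-01-21
CALL yhop[n→8]
RET  1907-01-21
CALL drift[n→-47]
RET  1906-12-05
CALL whichday[]
RET  Wednesday
CALL monthhop[n→-14]
RET  1905-10-05
CALL monthhop[n→-23]
RET  1903-11-05
CALL anchor[d→1761-07-23]
RET  1761-07-23
CALL whichday[]
RET  Thursday
CALL yhop[n→8]
RET  1769-07-23
CALL monthhop[n→0]
RET  1769-07-23

Answer: 1906-12-05


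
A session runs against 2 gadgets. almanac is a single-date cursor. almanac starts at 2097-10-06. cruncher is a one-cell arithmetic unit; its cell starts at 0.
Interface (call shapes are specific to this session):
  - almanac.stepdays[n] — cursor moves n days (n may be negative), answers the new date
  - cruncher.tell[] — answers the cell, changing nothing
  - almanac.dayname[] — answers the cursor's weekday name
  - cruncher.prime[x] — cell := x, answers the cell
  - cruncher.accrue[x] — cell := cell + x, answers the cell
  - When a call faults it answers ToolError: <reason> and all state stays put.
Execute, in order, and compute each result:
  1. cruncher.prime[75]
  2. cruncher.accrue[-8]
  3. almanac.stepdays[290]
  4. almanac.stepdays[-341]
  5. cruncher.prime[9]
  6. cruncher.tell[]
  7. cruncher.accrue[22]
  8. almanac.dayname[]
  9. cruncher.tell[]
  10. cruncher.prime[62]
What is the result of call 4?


Answer: 2097-08-16

Derivation:
$ prime x→75
[out] 75
$ accrue x→-8
[out] 67
$ stepdays n→290
[out] 2098-07-23
$ stepdays n→-341
[out] 2097-08-16
$ prime x→9
[out] 9
$ tell
[out] 9
$ accrue x→22
[out] 31
$ dayname
[out] Friday
$ tell
[out] 31
$ prime x→62
[out] 62


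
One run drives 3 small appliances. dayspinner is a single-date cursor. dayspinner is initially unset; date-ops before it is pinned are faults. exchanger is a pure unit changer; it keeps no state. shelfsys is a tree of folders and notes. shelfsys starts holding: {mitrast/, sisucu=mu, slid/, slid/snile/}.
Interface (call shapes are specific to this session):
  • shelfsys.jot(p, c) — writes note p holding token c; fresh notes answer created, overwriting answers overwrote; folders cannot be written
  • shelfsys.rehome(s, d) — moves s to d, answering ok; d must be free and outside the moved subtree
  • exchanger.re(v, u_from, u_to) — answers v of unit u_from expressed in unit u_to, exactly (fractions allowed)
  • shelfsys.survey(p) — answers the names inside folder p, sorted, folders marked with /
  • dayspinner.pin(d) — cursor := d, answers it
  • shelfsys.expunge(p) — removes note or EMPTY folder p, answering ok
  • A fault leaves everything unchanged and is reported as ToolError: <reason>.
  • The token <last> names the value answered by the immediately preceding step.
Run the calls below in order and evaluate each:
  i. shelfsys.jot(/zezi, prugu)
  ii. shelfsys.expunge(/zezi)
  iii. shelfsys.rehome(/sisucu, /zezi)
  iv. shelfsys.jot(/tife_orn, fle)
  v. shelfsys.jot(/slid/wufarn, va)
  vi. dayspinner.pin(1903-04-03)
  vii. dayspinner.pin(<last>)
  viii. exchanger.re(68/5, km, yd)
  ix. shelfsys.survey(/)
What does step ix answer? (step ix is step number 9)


Answer: [mitrast/, slid/, tife_orn, zezi]

Derivation:
I invoke shelfsys.jot using /zezi, prugu, and observe created.
I use shelfsys.expunge using /zezi, yielding ok.
Calling shelfsys.rehome using /sisucu, /zezi, — result: ok.
Invoking shelfsys.jot using /tife_orn, fle: created.
Next I call shelfsys.jot using /slid/wufarn, va, which returns created.
I invoke dayspinner.pin using 1903-04-03, yielding 1903-04-03.
I invoke dayspinner.pin using <last>, and get 1903-04-03.
I invoke exchanger.re using 68/5, km, yd, and observe 17000000/1143.
I try shelfsys.survey using /, and observe [mitrast/, slid/, tife_orn, zezi].


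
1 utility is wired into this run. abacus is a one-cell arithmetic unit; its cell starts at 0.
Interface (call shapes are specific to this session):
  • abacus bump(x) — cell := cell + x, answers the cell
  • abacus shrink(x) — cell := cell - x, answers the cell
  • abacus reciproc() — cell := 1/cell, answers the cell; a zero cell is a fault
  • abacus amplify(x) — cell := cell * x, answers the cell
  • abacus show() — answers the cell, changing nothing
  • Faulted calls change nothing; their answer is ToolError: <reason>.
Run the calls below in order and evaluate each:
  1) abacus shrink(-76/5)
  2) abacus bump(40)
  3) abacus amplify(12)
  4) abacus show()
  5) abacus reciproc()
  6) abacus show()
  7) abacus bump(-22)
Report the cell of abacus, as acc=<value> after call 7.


I run abacus shrink(x→-76/5): 76/5.
Then abacus bump(x→40), which returns 276/5.
Now I run abacus amplify(x→12), and see 3312/5.
Invoking abacus show, giving 3312/5.
Using abacus reciproc(), → 5/3312.
I use abacus show, and observe 5/3312.
I invoke abacus bump(x→-22), — result: -72859/3312.

Answer: acc=-72859/3312


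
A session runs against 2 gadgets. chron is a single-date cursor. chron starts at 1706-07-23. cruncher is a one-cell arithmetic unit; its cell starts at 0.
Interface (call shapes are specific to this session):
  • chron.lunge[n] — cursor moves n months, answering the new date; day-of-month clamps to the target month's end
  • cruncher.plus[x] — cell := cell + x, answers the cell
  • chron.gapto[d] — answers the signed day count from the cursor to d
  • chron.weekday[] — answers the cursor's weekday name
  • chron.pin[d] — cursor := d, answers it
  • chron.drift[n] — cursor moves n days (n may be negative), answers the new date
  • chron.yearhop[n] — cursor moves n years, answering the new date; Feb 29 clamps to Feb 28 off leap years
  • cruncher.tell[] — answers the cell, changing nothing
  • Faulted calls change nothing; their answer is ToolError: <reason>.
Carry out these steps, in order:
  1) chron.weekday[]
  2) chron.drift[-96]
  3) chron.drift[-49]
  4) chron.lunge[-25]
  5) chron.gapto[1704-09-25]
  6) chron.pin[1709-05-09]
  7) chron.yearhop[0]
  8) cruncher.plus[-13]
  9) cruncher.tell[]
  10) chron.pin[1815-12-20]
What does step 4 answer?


I invoke weekday, and get Friday.
Using drift on n=-96, → 1706-04-18.
I try drift on n=-49, giving 1706-02-28.
Then lunge on n=-25, and see 1704-01-28.
Next I call gapto on d=1704-09-25, — result: 241.
Then pin on d=1709-05-09, which returns 1709-05-09.
Now I run yearhop on n=0, and get 1709-05-09.
I try plus on x=-13, — result: -13.
I run tell(), and observe -13.
I call pin on d=1815-12-20, → 1815-12-20.

Answer: 1704-01-28


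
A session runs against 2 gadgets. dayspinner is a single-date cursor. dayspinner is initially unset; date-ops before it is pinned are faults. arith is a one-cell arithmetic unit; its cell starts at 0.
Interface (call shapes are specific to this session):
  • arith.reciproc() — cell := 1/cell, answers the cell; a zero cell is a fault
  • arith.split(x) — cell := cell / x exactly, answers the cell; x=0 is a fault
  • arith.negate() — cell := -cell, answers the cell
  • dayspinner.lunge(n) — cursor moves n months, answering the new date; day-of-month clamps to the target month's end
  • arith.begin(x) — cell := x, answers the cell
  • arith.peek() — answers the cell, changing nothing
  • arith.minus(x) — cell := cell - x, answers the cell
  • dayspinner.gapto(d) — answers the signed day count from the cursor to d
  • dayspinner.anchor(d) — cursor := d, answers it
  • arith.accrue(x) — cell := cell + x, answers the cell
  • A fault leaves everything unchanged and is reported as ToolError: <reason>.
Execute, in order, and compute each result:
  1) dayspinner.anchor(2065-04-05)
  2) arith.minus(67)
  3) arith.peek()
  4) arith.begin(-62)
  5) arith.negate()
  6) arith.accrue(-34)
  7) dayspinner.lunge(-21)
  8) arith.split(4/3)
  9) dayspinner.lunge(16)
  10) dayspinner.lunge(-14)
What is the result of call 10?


Answer: 2063-09-05

Derivation:
Using dayspinner.anchor with d=2065-04-05, giving 2065-04-05.
Invoking arith.minus with x=67, yielding -67.
I call arith.peek(), yielding -67.
Using arith.begin with x=-62: -62.
Using arith.negate, → 62.
Invoking arith.accrue with x=-34, — result: 28.
Then dayspinner.lunge with n=-21, which returns 2063-07-05.
I run arith.split with x=4/3, — result: 21.
I invoke dayspinner.lunge with n=16, and see 2064-11-05.
I use dayspinner.lunge with n=-14, and get 2063-09-05.


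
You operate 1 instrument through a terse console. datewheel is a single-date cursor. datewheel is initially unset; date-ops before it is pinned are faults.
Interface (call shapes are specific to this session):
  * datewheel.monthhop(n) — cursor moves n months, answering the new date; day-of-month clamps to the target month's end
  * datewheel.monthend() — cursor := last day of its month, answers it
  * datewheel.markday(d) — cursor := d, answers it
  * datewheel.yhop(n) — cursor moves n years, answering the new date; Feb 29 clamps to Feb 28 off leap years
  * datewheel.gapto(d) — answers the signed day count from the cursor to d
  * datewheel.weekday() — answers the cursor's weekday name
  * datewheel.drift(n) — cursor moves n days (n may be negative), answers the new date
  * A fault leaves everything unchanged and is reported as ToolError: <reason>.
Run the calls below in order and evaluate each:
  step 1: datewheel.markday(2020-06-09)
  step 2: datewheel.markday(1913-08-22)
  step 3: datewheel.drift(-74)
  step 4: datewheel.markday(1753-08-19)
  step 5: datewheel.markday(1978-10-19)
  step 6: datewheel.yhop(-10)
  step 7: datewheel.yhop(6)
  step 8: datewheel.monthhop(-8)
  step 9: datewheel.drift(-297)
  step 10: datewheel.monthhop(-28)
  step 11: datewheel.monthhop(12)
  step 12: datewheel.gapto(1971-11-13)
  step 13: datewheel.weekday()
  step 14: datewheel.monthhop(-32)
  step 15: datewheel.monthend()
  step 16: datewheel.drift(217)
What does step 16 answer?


Answer: 1969-12-03

Derivation:
I run datewheel.markday(d=2020-06-09), and observe 2020-06-09.
I run datewheel.markday(d=1913-08-22), and get 1913-08-22.
I invoke datewheel.drift(n=-74), which returns 1913-06-09.
I try datewheel.markday(d=1753-08-19), giving 1753-08-19.
Now I run datewheel.markday(d=1978-10-19), and observe 1978-10-19.
I use datewheel.yhop(n=-10): 1968-10-19.
I use datewheel.yhop(n=6), yielding 1974-10-19.
Invoking datewheel.monthhop(n=-8): 1974-02-19.
Then datewheel.drift(n=-297), which returns 1973-04-28.
I use datewheel.monthhop(n=-28), giving 1970-12-28.
I call datewheel.monthhop(n=12), giving 1971-12-28.
I try datewheel.gapto(d=1971-11-13), and observe -45.
I use datewheel.weekday, yielding Tuesday.
Then datewheel.monthhop(n=-32), and see 1969-04-28.
I use datewheel.monthend(), yielding 1969-04-30.
I try datewheel.drift(n=217), yielding 1969-12-03.


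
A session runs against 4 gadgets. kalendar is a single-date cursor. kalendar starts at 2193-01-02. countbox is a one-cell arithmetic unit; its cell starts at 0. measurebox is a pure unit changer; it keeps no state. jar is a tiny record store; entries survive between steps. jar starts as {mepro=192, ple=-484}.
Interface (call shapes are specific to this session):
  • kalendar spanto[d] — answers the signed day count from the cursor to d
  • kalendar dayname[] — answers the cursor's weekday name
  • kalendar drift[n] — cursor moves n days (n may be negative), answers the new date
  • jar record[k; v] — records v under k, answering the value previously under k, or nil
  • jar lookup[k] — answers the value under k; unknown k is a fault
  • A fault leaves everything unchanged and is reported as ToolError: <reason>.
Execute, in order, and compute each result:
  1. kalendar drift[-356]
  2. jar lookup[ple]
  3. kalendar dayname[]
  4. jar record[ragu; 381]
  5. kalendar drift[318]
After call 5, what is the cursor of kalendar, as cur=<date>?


→ kalendar drift(-356)
← 2192-01-12
→ jar lookup(ple)
← -484
→ kalendar dayname()
← Thursday
→ jar record(ragu, 381)
← nil
→ kalendar drift(318)
← 2192-11-25

Answer: cur=2192-11-25
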